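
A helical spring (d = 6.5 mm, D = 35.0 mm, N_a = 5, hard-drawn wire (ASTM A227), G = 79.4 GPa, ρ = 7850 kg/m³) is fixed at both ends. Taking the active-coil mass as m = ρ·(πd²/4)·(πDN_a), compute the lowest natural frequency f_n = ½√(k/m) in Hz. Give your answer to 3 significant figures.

k = Gd⁴/(8D³N_a) = (79.4×10³)(6.5⁴)/(8·35.0³·5) = 82.644 N/mm = 82644 N/m
Wire length L = πDN_a = π·35.0·5 = 549.78 mm
m = ρ·(πd²/4)·L = 7850 × 33.183×10⁻⁶ m² × 0.54978 m = 0.14321 kg
f_n = ½√(k/m) = 0.5·√(82644/0.14321) = 0.5·√(5.7708e+05) = 379.83 Hz

380 Hz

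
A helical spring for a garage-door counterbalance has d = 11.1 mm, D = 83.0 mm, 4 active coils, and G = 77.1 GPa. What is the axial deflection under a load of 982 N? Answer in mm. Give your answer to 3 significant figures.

k = Gd⁴/(8D³N_a) = (77.1×10³)(11.1⁴)/(8·83.0³·4) = 63.968 N/mm
δ = F/k = 982 / 63.968 = 15.351 mm

15.4 mm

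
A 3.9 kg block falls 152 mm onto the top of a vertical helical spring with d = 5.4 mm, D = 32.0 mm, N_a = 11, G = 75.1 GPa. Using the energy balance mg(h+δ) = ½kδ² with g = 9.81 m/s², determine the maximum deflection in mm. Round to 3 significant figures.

k = Gd⁴/(8D³N_a) = (75.1×10³)(5.4⁴)/(8·32.0³·11) = 22.145 N/mm
W = mg = 3.9 × 9.81 = 38.259 N
½kδ² − Wδ − Wh = 0 → δ = (W + √(W² + 2kWh))/k
δ = (38.259 + √(1463.8 + 257567))/22.145 = (38.259 + 508.95)/22.145 = 24.71 mm

24.7 mm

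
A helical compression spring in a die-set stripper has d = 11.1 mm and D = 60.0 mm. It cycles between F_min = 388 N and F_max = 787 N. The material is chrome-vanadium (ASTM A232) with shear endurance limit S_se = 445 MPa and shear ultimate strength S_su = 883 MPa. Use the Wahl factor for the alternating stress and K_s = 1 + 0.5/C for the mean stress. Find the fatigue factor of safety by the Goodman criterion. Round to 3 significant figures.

6.87

C = D/d = 60.0/11.1 = 5.4054; K_W = (4C−1)/(4C−4)+0.615/C = 1.2840; K_s = 1+0.5/C = 1.0925
F_a = (F_max−F_min)/2 = 199.5 N; F_m = (F_max+F_min)/2 = 587.5 N
τ_a = K_W·8F_aD/(πd³) = 1.2840 × 22.288 = 28.618 MPa
τ_m = K_s·8F_mD/(πd³) = 1.0925 × 65.634 = 71.705 MPa
Goodman: 1/n_f = τ_a/S_se + τ_m/S_su = 28.618/445 + 71.705/883 = 0.06431 + 0.08121 = 0.14552
n_f = 1/0.14552 = 6.872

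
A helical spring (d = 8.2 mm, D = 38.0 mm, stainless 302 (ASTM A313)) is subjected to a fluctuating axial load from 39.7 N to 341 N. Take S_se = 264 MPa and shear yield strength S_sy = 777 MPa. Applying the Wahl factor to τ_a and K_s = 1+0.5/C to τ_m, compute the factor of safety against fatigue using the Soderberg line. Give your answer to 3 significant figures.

5.50

C = D/d = 38.0/8.2 = 4.6341; K_W = (4C−1)/(4C−4)+0.615/C = 1.3391; K_s = 1+0.5/C = 1.1079
F_a = (F_max−F_min)/2 = 150.65 N; F_m = (F_max+F_min)/2 = 190.35 N
τ_a = K_W·8F_aD/(πd³) = 1.3391 × 26.439 = 35.405 MPa
τ_m = K_s·8F_mD/(πd³) = 1.1079 × 33.407 = 37.011 MPa
Soderberg: 1/n_f = τ_a/S_se + τ_m/S_sy = 35.405/264 + 37.011/777 = 0.13411 + 0.04763 = 0.18174
n_f = 1/0.18174 = 5.502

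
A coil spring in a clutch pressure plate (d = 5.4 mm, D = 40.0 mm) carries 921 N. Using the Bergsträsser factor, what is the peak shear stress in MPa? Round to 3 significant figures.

708 MPa

Spring index C = D/d = 40.0/5.4 = 7.4074
K_B = (4C+2)/(4C−3) = 31.630/26.630 = 1.1878
τ₀ = 8FD/(πd³) = 8·921·40.0/(π·5.4³) = 294720/494.69 = 595.77 MPa
τ_max = K·τ₀ = 1.1878 × 595.77 = 707.63 MPa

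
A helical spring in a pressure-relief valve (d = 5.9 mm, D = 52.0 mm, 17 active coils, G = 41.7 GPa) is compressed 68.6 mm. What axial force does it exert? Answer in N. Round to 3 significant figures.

181 N

k = Gd⁴/(8D³N_a) = (41.7×10³)(5.9⁴)/(8·52.0³·17) = 2.6424 N/mm
F = k·δ = 2.6424 × 68.6 = 181.27 N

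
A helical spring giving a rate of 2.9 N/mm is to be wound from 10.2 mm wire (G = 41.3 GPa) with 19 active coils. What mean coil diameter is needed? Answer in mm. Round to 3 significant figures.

D = (Gd⁴/(8N_a·k))^(1/3) = (41.3×10³·10.2⁴/(8·19·2.9))^(1/3)
  = (1.01417e+06)^(1/3) = 100.4700 mm

100 mm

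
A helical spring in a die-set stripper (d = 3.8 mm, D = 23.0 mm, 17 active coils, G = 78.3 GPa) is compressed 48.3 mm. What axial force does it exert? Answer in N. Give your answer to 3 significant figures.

k = Gd⁴/(8D³N_a) = (78.3×10³)(3.8⁴)/(8·23.0³·17) = 9.8667 N/mm
F = k·δ = 9.8667 × 48.3 = 476.56 N

477 N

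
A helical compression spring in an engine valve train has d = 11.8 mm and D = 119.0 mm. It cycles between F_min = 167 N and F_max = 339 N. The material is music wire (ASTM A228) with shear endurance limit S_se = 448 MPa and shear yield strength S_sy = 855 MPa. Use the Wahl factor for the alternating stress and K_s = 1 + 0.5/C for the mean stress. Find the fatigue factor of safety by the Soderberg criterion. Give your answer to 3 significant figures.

C = D/d = 119.0/11.8 = 10.0847; K_W = (4C−1)/(4C−4)+0.615/C = 1.1435; K_s = 1+0.5/C = 1.0496
F_a = (F_max−F_min)/2 = 86 N; F_m = (F_max+F_min)/2 = 253 N
τ_a = K_W·8F_aD/(πd³) = 1.1435 × 15.861 = 18.138 MPa
τ_m = K_s·8F_mD/(πd³) = 1.0496 × 46.662 = 48.975 MPa
Soderberg: 1/n_f = τ_a/S_se + τ_m/S_sy = 18.138/448 + 48.975/855 = 0.04049 + 0.05728 = 0.097768
n_f = 1/0.097768 = 10.23

10.2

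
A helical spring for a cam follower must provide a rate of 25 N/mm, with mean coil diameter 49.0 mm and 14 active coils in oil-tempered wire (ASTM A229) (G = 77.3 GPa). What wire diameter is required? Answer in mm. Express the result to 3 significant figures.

8.08 mm

d = (8D³N_a·k / G)^(1/4) = (8·49.0³·14·25 / (77.3×10³))^0.25
  = (4261.5)^0.25 = 8.0796 mm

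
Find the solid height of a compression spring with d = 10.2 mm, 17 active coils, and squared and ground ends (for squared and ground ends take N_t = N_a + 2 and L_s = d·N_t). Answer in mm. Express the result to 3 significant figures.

194 mm

squared and ground ends: N_t = N_a + 2 = 17 + 2 = 19
L_s = d·N_t = 10.2 × 19 = 193.8 mm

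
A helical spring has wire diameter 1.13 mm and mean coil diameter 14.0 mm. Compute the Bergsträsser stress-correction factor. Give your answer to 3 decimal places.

1.107

C = D/d = 14.0/1.13 = 12.3894
K_B = (4C+2)/(4C−3) = 51.558/46.558 = 1.1074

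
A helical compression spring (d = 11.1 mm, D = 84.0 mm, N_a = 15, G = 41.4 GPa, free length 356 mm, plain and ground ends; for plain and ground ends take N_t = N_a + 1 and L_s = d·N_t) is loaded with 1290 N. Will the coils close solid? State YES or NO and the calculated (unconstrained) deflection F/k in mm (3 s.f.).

k = Gd⁴/(8D³N_a) = (41.4×10³)(11.1⁴)/(8·84.0³·15) = 8.8364 N/mm
N_t = 16; L_s = 11.1·16 = 177.6 mm; δ_solid = L₀ − L_s = 356 − 177.6 = 178.4 mm
δ = F/k = 1290/8.8364 = 145.99 mm
δ < δ_solid → spring does not go solid

NO, δ = 146 mm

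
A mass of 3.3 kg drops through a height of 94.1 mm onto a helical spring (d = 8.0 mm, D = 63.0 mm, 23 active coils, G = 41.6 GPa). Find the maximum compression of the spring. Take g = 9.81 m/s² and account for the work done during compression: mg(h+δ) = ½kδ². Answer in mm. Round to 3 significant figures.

50.2 mm

k = Gd⁴/(8D³N_a) = (41.6×10³)(8.0⁴)/(8·63.0³·23) = 3.7035 N/mm
W = mg = 3.3 × 9.81 = 32.373 N
½kδ² − Wδ − Wh = 0 → δ = (W + √(W² + 2kWh))/k
δ = (32.373 + √(1048 + 22564))/3.7035 = (32.373 + 153.66)/3.7035 = 50.232 mm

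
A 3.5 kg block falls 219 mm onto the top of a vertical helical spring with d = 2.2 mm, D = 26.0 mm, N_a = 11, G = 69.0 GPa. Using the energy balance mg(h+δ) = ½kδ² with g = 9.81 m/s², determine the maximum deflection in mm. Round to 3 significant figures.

k = Gd⁴/(8D³N_a) = (69.0×10³)(2.2⁴)/(8·26.0³·11) = 1.0451 N/mm
W = mg = 3.5 × 9.81 = 34.335 N
½kδ² − Wδ − Wh = 0 → δ = (W + √(W² + 2kWh))/k
δ = (34.335 + √(1178.9 + 15716.2))/1.0451 = (34.335 + 129.98)/1.0451 = 157.23 mm

157 mm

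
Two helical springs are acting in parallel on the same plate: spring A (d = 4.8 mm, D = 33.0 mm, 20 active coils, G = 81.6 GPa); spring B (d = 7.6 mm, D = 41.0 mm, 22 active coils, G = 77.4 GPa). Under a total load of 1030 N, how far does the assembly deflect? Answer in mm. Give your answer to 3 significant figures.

35.7 mm

k_A = Gd⁴/(8D³N_a) = (81.6×10³)(4.8⁴)/(8·33.0³·20) = 7.5334 N/mm
k_B = Gd⁴/(8D³N_a) = (77.4×10³)(7.6⁴)/(8·41.0³·22) = 21.288 N/mm
Parallel: k_eq = 7.5334 + 21.288 = 28.821 N/mm
δ = F/k_eq = 1030/28.821 = 35.738 mm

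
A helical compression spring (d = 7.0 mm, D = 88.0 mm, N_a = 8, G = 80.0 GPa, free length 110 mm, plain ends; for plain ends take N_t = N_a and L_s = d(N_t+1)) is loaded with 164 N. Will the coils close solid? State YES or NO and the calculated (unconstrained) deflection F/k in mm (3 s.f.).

NO, δ = 37.2 mm

k = Gd⁴/(8D³N_a) = (80.0×10³)(7.0⁴)/(8·88.0³·8) = 4.4041 N/mm
N_t = 8; L_s = 7.0·9 = 63 mm; δ_solid = L₀ − L_s = 110 − 63 = 47 mm
δ = F/k = 164/4.4041 = 37.238 mm
δ < δ_solid → spring does not go solid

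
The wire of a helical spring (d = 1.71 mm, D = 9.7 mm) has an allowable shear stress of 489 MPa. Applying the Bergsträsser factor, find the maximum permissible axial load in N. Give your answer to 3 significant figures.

78.9 N

C = D/d = 9.7/1.71 = 5.6725
K_B = (4C+2)/(4C−3) = 24.690/19.690 = 1.2539
τ_max = K·8FD/(πd³) → F_max = τ_allow·πd³/(8DK)
F_max = 489·π·1.71³/(8·9.7·1.2539) = 7681.5/97.305 = 78.942 N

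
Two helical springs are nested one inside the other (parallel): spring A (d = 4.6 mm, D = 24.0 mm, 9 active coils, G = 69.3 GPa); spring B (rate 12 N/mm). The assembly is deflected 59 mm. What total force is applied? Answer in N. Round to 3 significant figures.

k_A = Gd⁴/(8D³N_a) = (69.3×10³)(4.6⁴)/(8·24.0³·9) = 31.174 N/mm
Parallel: k_eq = 31.174 + 12 = 43.174 N/mm
F = k_eq·δ = 43.174·59 = 2547.3 N

2550 N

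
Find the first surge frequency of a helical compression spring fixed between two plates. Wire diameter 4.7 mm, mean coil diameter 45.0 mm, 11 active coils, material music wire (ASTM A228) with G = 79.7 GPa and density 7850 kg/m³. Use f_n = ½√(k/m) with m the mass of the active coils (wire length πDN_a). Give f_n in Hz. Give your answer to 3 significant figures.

75.7 Hz

k = Gd⁴/(8D³N_a) = (79.7×10³)(4.7⁴)/(8·45.0³·11) = 4.8499 N/mm = 4849.9 N/m
Wire length L = πDN_a = π·45.0·11 = 1555.1 mm
m = ρ·(πd²/4)·L = 7850 × 17.349×10⁻⁶ m² × 1.5551 m = 0.21179 kg
f_n = ½√(k/m) = 0.5·√(4849.9/0.21179) = 0.5·√(22899) = 75.662 Hz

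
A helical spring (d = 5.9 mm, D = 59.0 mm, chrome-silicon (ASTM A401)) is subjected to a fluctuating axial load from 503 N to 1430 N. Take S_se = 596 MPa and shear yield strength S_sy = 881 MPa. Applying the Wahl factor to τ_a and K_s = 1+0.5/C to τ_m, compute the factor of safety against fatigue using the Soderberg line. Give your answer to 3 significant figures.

C = D/d = 59.0/5.9 = 10.0000; K_W = (4C−1)/(4C−4)+0.615/C = 1.1448; K_s = 1+0.5/C = 1.0500
F_a = (F_max−F_min)/2 = 463.5 N; F_m = (F_max+F_min)/2 = 966.5 N
τ_a = K_W·8F_aD/(πd³) = 1.1448 × 339.07 = 388.18 MPa
τ_m = K_s·8F_mD/(πd³) = 1.0500 × 707.03 = 742.38 MPa
Soderberg: 1/n_f = τ_a/S_se + τ_m/S_sy = 388.18/596 + 742.38/881 = 0.65130 + 0.84266 = 1.494
n_f = 1/1.494 = 0.6694

0.669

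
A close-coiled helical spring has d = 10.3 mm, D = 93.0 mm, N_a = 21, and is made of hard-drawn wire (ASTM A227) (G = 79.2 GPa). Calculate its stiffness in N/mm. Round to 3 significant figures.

6.60 N/mm

k = Gd⁴/(8D³N_a) = (79.2×10³ × 10.3⁴) / (8 × 93.0³ × 21)
  = 8.91403e+08 / 1.35132e+08 = 6.5965 N/mm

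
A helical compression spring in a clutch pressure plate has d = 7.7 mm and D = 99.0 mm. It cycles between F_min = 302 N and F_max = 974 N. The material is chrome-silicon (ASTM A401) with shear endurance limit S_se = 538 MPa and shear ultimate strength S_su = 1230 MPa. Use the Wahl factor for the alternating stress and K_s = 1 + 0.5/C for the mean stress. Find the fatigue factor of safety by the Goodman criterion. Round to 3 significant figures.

1.47

C = D/d = 99.0/7.7 = 12.8571; K_W = (4C−1)/(4C−4)+0.615/C = 1.1111; K_s = 1+0.5/C = 1.0389
F_a = (F_max−F_min)/2 = 336 N; F_m = (F_max+F_min)/2 = 638 N
τ_a = K_W·8F_aD/(πd³) = 1.1111 × 185.54 = 206.15 MPa
τ_m = K_s·8F_mD/(πd³) = 1.0389 × 352.31 = 366.01 MPa
Goodman: 1/n_f = τ_a/S_se + τ_m/S_su = 206.15/538 + 366.01/1230 = 0.38318 + 0.29757 = 0.68075
n_f = 1/0.68075 = 1.469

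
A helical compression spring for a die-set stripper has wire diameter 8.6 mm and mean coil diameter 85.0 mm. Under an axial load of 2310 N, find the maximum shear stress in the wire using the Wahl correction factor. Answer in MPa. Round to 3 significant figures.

Spring index C = D/d = 85.0/8.6 = 9.8837
K_W = (4C−1)/(4C−4) + 0.615/C = 38.535/35.535 + 0.0622 = 1.1466
τ₀ = 8FD/(πd³) = 8·2310·85.0/(π·8.6³) = 1.5708e+06/1998.2 = 786.1 MPa
τ_max = K·τ₀ = 1.1466 × 786.1 = 901.38 MPa

901 MPa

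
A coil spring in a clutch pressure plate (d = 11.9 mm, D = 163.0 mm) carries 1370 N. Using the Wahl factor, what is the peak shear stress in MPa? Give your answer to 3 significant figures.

373 MPa

Spring index C = D/d = 163.0/11.9 = 13.6975
K_W = (4C−1)/(4C−4) + 0.615/C = 53.790/50.790 + 0.0449 = 1.1040
τ₀ = 8FD/(πd³) = 8·1370·163.0/(π·11.9³) = 1.78648e+06/5294.1 = 337.45 MPa
τ_max = K·τ₀ = 1.1040 × 337.45 = 372.53 MPa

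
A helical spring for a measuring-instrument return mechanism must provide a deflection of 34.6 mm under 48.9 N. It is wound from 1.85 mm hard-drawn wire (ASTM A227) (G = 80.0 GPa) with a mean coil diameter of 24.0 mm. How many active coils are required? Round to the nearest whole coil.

6

Required rate k = F/δ = 48.9/34.6 = 1.4133 N/mm
N_a = Gd⁴/(8D³k) = (80.0×10³ × 1.85⁴)/(8 × 24.0³ × 1.4133)
    = 937081 / 156299 = 5.995 → 6 coils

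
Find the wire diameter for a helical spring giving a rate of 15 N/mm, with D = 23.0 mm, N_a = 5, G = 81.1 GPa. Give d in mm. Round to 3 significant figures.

d = (8D³N_a·k / G)^(1/4) = (8·23.0³·5·15 / (81.1×10³))^0.25
  = (90.015)^0.25 = 3.0802 mm

3.08 mm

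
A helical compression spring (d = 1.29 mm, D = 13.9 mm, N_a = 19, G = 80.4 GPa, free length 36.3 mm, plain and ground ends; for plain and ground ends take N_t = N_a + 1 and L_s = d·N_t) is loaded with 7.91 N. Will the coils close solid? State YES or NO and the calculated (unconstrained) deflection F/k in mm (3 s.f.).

k = Gd⁴/(8D³N_a) = (80.4×10³)(1.29⁴)/(8·13.9³·19) = 0.54541 N/mm
N_t = 20; L_s = 1.29·20 = 25.8 mm; δ_solid = L₀ − L_s = 36.3 − 25.8 = 10.5 mm
δ = F/k = 7.91/0.54541 = 14.503 mm
δ ≥ δ_solid → spring goes solid

YES, δ = 14.5 mm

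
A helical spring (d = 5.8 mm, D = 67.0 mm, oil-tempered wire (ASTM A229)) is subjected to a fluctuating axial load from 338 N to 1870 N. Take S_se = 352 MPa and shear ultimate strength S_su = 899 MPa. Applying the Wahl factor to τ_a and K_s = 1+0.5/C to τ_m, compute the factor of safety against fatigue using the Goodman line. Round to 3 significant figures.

0.307

C = D/d = 67.0/5.8 = 11.5517; K_W = (4C−1)/(4C−4)+0.615/C = 1.1243; K_s = 1+0.5/C = 1.0433
F_a = (F_max−F_min)/2 = 766 N; F_m = (F_max+F_min)/2 = 1104 N
τ_a = K_W·8F_aD/(πd³) = 1.1243 × 669.82 = 753.09 MPa
τ_m = K_s·8F_mD/(πd³) = 1.0433 × 965.38 = 1007.2 MPa
Goodman: 1/n_f = τ_a/S_se + τ_m/S_su = 753.09/352 + 1007.2/899 = 2.13947 + 1.12032 = 3.2598
n_f = 1/3.2598 = 0.3068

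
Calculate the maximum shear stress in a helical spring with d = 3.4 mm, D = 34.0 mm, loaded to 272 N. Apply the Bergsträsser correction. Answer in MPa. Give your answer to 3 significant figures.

Spring index C = D/d = 34.0/3.4 = 10.0000
K_B = (4C+2)/(4C−3) = 42.000/37.000 = 1.1351
τ₀ = 8FD/(πd³) = 8·272·34.0/(π·3.4³) = 73984/123.48 = 599.17 MPa
τ_max = K·τ₀ = 1.1351 × 599.17 = 680.14 MPa

680 MPa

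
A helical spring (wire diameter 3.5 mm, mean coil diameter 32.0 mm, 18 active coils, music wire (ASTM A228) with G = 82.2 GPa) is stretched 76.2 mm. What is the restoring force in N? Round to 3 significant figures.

199 N

k = Gd⁴/(8D³N_a) = (82.2×10³)(3.5⁴)/(8·32.0³·18) = 2.6142 N/mm
F = k·δ = 2.6142 × 76.2 = 199.2 N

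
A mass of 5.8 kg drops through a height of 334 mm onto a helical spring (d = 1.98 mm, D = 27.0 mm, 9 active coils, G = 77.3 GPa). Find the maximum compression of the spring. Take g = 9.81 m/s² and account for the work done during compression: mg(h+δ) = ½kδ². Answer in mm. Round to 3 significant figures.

k = Gd⁴/(8D³N_a) = (77.3×10³)(1.98⁴)/(8·27.0³·9) = 0.83833 N/mm
W = mg = 5.8 × 9.81 = 56.898 N
½kδ² − Wδ − Wh = 0 → δ = (W + √(W² + 2kWh))/k
δ = (56.898 + √(3237.4 + 31863.2))/0.83833 = (56.898 + 187.35)/0.83833 = 291.35 mm

291 mm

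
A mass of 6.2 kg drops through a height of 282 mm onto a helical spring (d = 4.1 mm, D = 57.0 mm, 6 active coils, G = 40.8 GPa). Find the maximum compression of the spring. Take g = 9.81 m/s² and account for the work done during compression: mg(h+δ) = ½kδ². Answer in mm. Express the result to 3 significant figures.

216 mm

k = Gd⁴/(8D³N_a) = (40.8×10³)(4.1⁴)/(8·57.0³·6) = 1.297 N/mm
W = mg = 6.2 × 9.81 = 60.822 N
½kδ² − Wδ − Wh = 0 → δ = (W + √(W² + 2kWh))/k
δ = (60.822 + √(3699.3 + 44490.7))/1.297 = (60.822 + 219.52)/1.297 = 216.15 mm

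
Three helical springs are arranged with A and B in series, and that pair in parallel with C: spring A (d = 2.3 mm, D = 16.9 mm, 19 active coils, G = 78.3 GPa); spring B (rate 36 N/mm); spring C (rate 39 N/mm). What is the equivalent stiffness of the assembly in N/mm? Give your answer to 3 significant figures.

41.8 N/mm

k_A = Gd⁴/(8D³N_a) = (78.3×10³)(2.3⁴)/(8·16.9³·19) = 2.9865 N/mm
Springs A,B series: k_AB = 1/(1/2.9865+1/36) = 2.7578 N/mm; parallel with C: k_eq = 2.7578+39 = 41.758 N/mm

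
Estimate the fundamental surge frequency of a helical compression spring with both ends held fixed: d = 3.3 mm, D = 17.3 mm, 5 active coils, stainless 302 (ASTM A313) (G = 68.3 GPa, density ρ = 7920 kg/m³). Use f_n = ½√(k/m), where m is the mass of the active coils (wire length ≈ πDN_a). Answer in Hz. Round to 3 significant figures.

k = Gd⁴/(8D³N_a) = (68.3×10³)(3.3⁴)/(8·17.3³·5) = 39.109 N/mm = 39109 N/m
Wire length L = πDN_a = π·17.3·5 = 271.75 mm
m = ρ·(πd²/4)·L = 7920 × 8.553×10⁻⁶ m² × 0.27175 m = 0.018408 kg
f_n = ½√(k/m) = 0.5·√(39109/0.018408) = 0.5·√(2.1246e+06) = 728.79 Hz

729 Hz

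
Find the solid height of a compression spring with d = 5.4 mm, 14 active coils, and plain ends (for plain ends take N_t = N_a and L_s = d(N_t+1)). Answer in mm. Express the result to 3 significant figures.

81.0 mm

plain ends: N_t = N_a = 14
L_s = d·(N_t+1) = 5.4 × 15 = 81 mm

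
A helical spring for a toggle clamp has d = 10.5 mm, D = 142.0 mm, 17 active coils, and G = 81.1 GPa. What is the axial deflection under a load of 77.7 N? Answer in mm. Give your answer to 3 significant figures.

k = Gd⁴/(8D³N_a) = (81.1×10³)(10.5⁴)/(8·142.0³·17) = 2.5315 N/mm
δ = F/k = 77.7 / 2.5315 = 30.694 mm

30.7 mm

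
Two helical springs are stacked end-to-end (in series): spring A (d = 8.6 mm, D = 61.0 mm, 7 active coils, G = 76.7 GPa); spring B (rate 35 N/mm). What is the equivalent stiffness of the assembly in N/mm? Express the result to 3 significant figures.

17.0 N/mm

k_A = Gd⁴/(8D³N_a) = (76.7×10³)(8.6⁴)/(8·61.0³·7) = 33.007 N/mm
Series: 1/k_eq = 1/33.007 + 1/35 = 0.058868; k_eq = 16.987 N/mm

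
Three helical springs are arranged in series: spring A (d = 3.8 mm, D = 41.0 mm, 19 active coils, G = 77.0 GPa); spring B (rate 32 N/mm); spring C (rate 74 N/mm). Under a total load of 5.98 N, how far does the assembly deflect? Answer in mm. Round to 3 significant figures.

4.17 mm

k_A = Gd⁴/(8D³N_a) = (77.0×10³)(3.8⁴)/(8·41.0³·19) = 1.5326 N/mm
Series: 1/k_eq = 1/1.5326 + 1/32 + 1/74 = 0.69725; k_eq = 1.4342 N/mm
δ = F/k_eq = 5.98/1.4342 = 4.1695 mm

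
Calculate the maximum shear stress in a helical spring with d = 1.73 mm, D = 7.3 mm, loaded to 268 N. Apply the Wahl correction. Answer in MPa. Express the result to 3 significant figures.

Spring index C = D/d = 7.3/1.73 = 4.2197
K_W = (4C−1)/(4C−4) + 0.615/C = 15.879/12.879 + 0.1457 = 1.3787
τ₀ = 8FD/(πd³) = 8·268·7.3/(π·1.73³) = 15651.2/16.266 = 962.19 MPa
τ_max = K·τ₀ = 1.3787 × 962.19 = 1326.6 MPa

1330 MPa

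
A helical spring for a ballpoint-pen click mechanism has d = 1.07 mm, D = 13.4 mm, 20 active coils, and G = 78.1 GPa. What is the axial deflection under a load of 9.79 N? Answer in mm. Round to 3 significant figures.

36.8 mm

k = Gd⁴/(8D³N_a) = (78.1×10³)(1.07⁴)/(8·13.4³·20) = 0.26592 N/mm
δ = F/k = 9.79 / 0.26592 = 36.816 mm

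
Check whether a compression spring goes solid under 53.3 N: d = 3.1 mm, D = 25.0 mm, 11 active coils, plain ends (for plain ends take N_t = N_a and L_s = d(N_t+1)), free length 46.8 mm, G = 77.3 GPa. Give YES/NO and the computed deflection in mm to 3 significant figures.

k = Gd⁴/(8D³N_a) = (77.3×10³)(3.1⁴)/(8·25.0³·11) = 5.1919 N/mm
N_t = 11; L_s = 3.1·12 = 37.2 mm; δ_solid = L₀ − L_s = 46.8 − 37.2 = 9.6 mm
δ = F/k = 53.3/5.1919 = 10.266 mm
δ ≥ δ_solid → spring goes solid

YES, δ = 10.3 mm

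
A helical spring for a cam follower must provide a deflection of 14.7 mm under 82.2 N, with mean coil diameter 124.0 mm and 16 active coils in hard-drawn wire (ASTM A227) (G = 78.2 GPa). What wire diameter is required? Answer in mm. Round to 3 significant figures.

11.5 mm

Required rate k = F/δ = 82.2/14.7 = 5.5918 N/mm
d = (8D³N_a·k / G)^(1/4) = (8·124.0³·16·5.5918 / (78.2×10³))^0.25
  = (17451)^0.25 = 11.4936 mm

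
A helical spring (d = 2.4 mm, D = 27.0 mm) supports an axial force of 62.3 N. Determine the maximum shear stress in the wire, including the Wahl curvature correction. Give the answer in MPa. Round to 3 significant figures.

Spring index C = D/d = 27.0/2.4 = 11.2500
K_W = (4C−1)/(4C−4) + 0.615/C = 44.000/41.000 + 0.0547 = 1.1278
τ₀ = 8FD/(πd³) = 8·62.3·27.0/(π·2.4³) = 13456.8/43.429 = 309.85 MPa
τ_max = K·τ₀ = 1.1278 × 309.85 = 349.47 MPa

349 MPa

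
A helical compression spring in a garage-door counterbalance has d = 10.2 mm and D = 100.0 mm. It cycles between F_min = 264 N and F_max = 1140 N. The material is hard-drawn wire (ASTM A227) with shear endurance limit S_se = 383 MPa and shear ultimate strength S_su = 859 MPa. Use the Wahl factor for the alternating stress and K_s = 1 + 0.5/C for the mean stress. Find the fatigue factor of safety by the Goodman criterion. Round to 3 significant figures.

1.92

C = D/d = 100.0/10.2 = 9.8039; K_W = (4C−1)/(4C−4)+0.615/C = 1.1479; K_s = 1+0.5/C = 1.0510
F_a = (F_max−F_min)/2 = 438 N; F_m = (F_max+F_min)/2 = 702 N
τ_a = K_W·8F_aD/(πd³) = 1.1479 × 105.1 = 120.65 MPa
τ_m = K_s·8F_mD/(πd³) = 1.0510 × 168.45 = 177.04 MPa
Goodman: 1/n_f = τ_a/S_se + τ_m/S_su = 120.65/383 + 177.04/859 = 0.31501 + 0.20610 = 0.52112
n_f = 1/0.52112 = 1.919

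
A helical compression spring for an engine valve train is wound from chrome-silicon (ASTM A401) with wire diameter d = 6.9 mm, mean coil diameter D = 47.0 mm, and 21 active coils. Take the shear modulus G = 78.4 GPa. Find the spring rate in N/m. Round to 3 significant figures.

10200 N/m

k = Gd⁴/(8D³N_a) = (78.4×10³ × 6.9⁴) / (8 × 47.0³ × 21)
  = 1.7771e+08 / 1.74423e+07 = 10.188 N/mm = 10188 N/m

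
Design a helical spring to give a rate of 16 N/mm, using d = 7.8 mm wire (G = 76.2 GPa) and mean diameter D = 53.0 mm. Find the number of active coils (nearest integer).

N_a = Gd⁴/(8D³k) = (76.2×10³ × 7.8⁴)/(8 × 53.0³ × 16)
    = 2.82055e+08 / 1.90563e+07 = 14.8 → 15 coils

15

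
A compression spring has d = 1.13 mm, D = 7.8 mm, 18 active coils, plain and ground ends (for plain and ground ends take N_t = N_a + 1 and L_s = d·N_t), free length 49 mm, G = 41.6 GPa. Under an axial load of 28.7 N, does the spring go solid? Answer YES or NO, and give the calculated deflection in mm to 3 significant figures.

YES, δ = 28.9 mm

k = Gd⁴/(8D³N_a) = (41.6×10³)(1.13⁴)/(8·7.8³·18) = 0.99257 N/mm
N_t = 19; L_s = 1.13·19 = 21.47 mm; δ_solid = L₀ − L_s = 49 − 21.47 = 27.53 mm
δ = F/k = 28.7/0.99257 = 28.915 mm
δ ≥ δ_solid → spring goes solid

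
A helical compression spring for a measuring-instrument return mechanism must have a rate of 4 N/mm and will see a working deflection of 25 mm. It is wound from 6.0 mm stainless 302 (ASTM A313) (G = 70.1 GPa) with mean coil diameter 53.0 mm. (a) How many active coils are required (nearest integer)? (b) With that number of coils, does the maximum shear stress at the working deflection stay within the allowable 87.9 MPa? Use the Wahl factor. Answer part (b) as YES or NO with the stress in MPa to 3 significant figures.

N_a = Gd⁴/(8D³k) = (70.1×10³)(6.0⁴)/(8·53.0³·4) = 19.07 → N_a = 19
Actual rate k = Gd⁴/(8D³·19) = 4.0147 N/mm
Working load F = kδ = 4.0147·25 = 100.37 N
C = 53.0/6.0 = 8.8333; K_W = (4C−1)/(4C−4)+0.615/C = 1.1654
τ_max = K_W·8FD/(πd³) = 1.1654·62.712 = 73.083 MPa
τ_max ≤ 87.9 MPa → acceptable

(a) 19 coils; (b) YES, τ_max = 73.1 MPa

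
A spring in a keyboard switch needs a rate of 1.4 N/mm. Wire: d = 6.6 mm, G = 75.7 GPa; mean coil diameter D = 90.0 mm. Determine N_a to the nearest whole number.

18

N_a = Gd⁴/(8D³k) = (75.7×10³ × 6.6⁴)/(8 × 90.0³ × 1.4)
    = 1.43639e+08 / 8.1648e+06 = 17.59 → 18 coils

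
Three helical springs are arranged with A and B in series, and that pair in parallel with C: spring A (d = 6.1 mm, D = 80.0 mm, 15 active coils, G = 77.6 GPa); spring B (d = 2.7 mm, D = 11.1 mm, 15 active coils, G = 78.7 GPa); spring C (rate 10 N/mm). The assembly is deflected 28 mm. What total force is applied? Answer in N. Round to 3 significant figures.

326 N

k_A = Gd⁴/(8D³N_a) = (77.6×10³)(6.1⁴)/(8·80.0³·15) = 1.7488 N/mm
k_B = Gd⁴/(8D³N_a) = (78.7×10³)(2.7⁴)/(8·11.1³·15) = 25.485 N/mm
Springs A,B series: k_AB = 1/(1/1.7488+1/25.485) = 1.6365 N/mm; parallel with C: k_eq = 1.6365+10 = 11.636 N/mm
F = k_eq·δ = 11.636·28 = 325.82 N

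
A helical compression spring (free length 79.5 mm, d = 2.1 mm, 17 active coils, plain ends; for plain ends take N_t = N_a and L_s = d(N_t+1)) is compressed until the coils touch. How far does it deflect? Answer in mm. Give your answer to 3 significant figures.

N_t = 17; L_s = 2.1·18 = 37.8 mm
δ_solid = L₀ − L_s = 79.5 − 37.8 = 41.7 mm

41.7 mm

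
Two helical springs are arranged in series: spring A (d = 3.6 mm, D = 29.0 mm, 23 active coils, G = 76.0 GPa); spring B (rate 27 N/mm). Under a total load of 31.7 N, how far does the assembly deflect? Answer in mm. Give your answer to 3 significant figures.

k_A = Gd⁴/(8D³N_a) = (76.0×10³)(3.6⁴)/(8·29.0³·23) = 2.8445 N/mm
Series: 1/k_eq = 1/2.8445 + 1/27 = 0.38859; k_eq = 2.5734 N/mm
δ = F/k_eq = 31.7/2.5734 = 12.318 mm

12.3 mm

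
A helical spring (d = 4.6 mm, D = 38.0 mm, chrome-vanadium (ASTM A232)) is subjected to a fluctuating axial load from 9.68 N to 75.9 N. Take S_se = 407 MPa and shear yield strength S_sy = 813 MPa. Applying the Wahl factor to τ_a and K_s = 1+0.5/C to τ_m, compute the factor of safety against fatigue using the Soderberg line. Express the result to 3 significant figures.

C = D/d = 38.0/4.6 = 8.2609; K_W = (4C−1)/(4C−4)+0.615/C = 1.1777; K_s = 1+0.5/C = 1.0605
F_a = (F_max−F_min)/2 = 33.11 N; F_m = (F_max+F_min)/2 = 42.79 N
τ_a = K_W·8F_aD/(πd³) = 1.1777 × 32.916 = 38.767 MPa
τ_m = K_s·8F_mD/(πd³) = 1.0605 × 42.54 = 45.114 MPa
Soderberg: 1/n_f = τ_a/S_se + τ_m/S_sy = 38.767/407 + 45.114/813 = 0.09525 + 0.05549 = 0.15074
n_f = 1/0.15074 = 6.634

6.63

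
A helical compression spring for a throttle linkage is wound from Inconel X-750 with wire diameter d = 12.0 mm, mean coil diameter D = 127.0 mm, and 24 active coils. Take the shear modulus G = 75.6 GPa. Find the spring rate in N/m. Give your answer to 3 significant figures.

3990 N/m

k = Gd⁴/(8D³N_a) = (75.6×10³ × 12.0⁴) / (8 × 127.0³ × 24)
  = 1.56764e+09 / 3.9329e+08 = 3.986 N/mm = 3986 N/m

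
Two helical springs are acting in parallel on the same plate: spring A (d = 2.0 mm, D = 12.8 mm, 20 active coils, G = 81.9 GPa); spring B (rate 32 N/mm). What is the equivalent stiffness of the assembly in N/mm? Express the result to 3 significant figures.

k_A = Gd⁴/(8D³N_a) = (81.9×10³)(2.0⁴)/(8·12.8³·20) = 3.9053 N/mm
Parallel: k_eq = 3.9053 + 32 = 35.905 N/mm

35.9 N/mm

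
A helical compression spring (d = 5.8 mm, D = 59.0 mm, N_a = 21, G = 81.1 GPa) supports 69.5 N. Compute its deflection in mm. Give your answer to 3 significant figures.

k = Gd⁴/(8D³N_a) = (81.1×10³)(5.8⁴)/(8·59.0³·21) = 2.6599 N/mm
δ = F/k = 69.5 / 2.6599 = 26.129 mm

26.1 mm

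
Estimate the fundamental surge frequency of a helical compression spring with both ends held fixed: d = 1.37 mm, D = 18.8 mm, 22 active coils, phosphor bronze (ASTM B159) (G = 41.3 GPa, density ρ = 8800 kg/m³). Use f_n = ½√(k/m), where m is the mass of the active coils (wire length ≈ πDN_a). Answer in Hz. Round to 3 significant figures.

43.0 Hz

k = Gd⁴/(8D³N_a) = (41.3×10³)(1.37⁴)/(8·18.8³·22) = 0.12441 N/mm = 124.41 N/m
Wire length L = πDN_a = π·18.8·22 = 1299.4 mm
m = ρ·(πd²/4)·L = 8800 × 1.4741×10⁻⁶ m² × 1.2994 m = 0.016856 kg
f_n = ½√(k/m) = 0.5·√(124.41/0.016856) = 0.5·√(7380.8) = 42.956 Hz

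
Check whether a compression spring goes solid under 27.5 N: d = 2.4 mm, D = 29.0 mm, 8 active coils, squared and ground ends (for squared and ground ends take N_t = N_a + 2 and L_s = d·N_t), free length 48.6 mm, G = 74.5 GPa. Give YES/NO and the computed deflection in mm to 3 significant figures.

k = Gd⁴/(8D³N_a) = (74.5×10³)(2.4⁴)/(8·29.0³·8) = 1.5835 N/mm
N_t = 10; L_s = 2.4·10 = 24 mm; δ_solid = L₀ − L_s = 48.6 − 24 = 24.6 mm
δ = F/k = 27.5/1.5835 = 17.366 mm
δ < δ_solid → spring does not go solid

NO, δ = 17.4 mm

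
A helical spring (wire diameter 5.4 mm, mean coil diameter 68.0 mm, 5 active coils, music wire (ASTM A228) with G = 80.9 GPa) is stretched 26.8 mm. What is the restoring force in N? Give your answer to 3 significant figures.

147 N

k = Gd⁴/(8D³N_a) = (80.9×10³)(5.4⁴)/(8·68.0³·5) = 5.4694 N/mm
F = k·δ = 5.4694 × 26.8 = 146.58 N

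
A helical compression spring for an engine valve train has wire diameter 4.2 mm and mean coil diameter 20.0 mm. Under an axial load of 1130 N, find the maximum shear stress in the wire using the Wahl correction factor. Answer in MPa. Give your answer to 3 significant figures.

1030 MPa

Spring index C = D/d = 20.0/4.2 = 4.7619
K_W = (4C−1)/(4C−4) + 0.615/C = 18.048/15.048 + 0.1291 = 1.3285
τ₀ = 8FD/(πd³) = 8·1130·20.0/(π·4.2³) = 180800/232.75 = 776.78 MPa
τ_max = K·τ₀ = 1.3285 × 776.78 = 1032 MPa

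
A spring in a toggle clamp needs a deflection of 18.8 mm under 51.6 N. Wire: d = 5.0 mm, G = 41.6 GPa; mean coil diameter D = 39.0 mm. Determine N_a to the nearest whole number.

Required rate k = F/δ = 51.6/18.8 = 2.7447 N/mm
N_a = Gd⁴/(8D³k) = (41.6×10³ × 5.0⁴)/(8 × 39.0³ × 2.7447)
    = 2.6e+07 / 1.30249e+06 = 19.96 → 20 coils

20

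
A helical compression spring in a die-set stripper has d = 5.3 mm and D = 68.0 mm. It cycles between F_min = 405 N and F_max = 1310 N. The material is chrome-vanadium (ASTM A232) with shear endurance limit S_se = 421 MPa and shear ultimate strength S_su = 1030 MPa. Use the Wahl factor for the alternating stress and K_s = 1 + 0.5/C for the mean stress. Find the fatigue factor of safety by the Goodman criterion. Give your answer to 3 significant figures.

C = D/d = 68.0/5.3 = 12.8302; K_W = (4C−1)/(4C−4)+0.615/C = 1.1113; K_s = 1+0.5/C = 1.0390
F_a = (F_max−F_min)/2 = 452.5 N; F_m = (F_max+F_min)/2 = 857.5 N
τ_a = K_W·8F_aD/(πd³) = 1.1113 × 526.31 = 584.9 MPa
τ_m = K_s·8F_mD/(πd³) = 1.0390 × 997.37 = 1036.2 MPa
Goodman: 1/n_f = τ_a/S_se + τ_m/S_su = 584.9/421 + 1036.2/1030 = 1.38932 + 1.00605 = 2.3954
n_f = 1/2.3954 = 0.4175

0.417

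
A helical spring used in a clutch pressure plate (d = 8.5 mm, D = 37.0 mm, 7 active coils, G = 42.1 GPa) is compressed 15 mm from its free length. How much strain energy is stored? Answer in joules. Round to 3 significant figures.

k = Gd⁴/(8D³N_a) = (42.1×10³)(8.5⁴)/(8·37.0³·7) = 77.476 N/mm
U = ½kδ² = 0.5 × 77.476 × 15² = 8716 N·mm = 8.716 J

8.72 J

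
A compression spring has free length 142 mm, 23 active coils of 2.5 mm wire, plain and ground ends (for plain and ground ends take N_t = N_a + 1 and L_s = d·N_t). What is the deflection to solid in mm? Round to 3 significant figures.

N_t = 24; L_s = 2.5·24 = 60 mm
δ_solid = L₀ − L_s = 142 − 60 = 82 mm

82.0 mm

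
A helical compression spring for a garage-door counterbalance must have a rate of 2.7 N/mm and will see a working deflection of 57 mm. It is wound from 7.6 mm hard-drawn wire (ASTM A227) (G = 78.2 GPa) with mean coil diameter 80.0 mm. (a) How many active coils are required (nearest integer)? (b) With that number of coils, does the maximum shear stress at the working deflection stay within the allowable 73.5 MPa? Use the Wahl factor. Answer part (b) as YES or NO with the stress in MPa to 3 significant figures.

N_a = Gd⁴/(8D³k) = (78.2×10³)(7.6⁴)/(8·80.0³·2.7) = 23.59 → N_a = 24
Actual rate k = Gd⁴/(8D³·24) = 2.6539 N/mm
Working load F = kδ = 2.6539·57 = 151.27 N
C = 80.0/7.6 = 10.5263; K_W = (4C−1)/(4C−4)+0.615/C = 1.1372
τ_max = K_W·8FD/(πd³) = 1.1372·70.203 = 79.831 MPa
τ_max > 73.5 MPa → exceeds allowable

(a) 24 coils; (b) NO, τ_max = 79.8 MPa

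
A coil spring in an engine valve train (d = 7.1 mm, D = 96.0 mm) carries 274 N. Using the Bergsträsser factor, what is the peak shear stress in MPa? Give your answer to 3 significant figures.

Spring index C = D/d = 96.0/7.1 = 13.5211
K_B = (4C+2)/(4C−3) = 56.085/51.085 = 1.0979
τ₀ = 8FD/(πd³) = 8·274·96.0/(π·7.1³) = 210432/1124.4 = 187.15 MPa
τ_max = K·τ₀ = 1.0979 × 187.15 = 205.47 MPa

205 MPa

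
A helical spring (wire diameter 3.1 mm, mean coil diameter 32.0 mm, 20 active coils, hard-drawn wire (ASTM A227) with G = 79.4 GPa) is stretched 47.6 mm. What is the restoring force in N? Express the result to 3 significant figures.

k = Gd⁴/(8D³N_a) = (79.4×10³)(3.1⁴)/(8·32.0³·20) = 1.3986 N/mm
F = k·δ = 1.3986 × 47.6 = 66.574 N

66.6 N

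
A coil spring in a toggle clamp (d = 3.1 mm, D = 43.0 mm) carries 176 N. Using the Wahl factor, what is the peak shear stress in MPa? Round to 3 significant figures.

Spring index C = D/d = 43.0/3.1 = 13.8710
K_W = (4C−1)/(4C−4) + 0.615/C = 54.484/51.484 + 0.0443 = 1.1026
τ₀ = 8FD/(πd³) = 8·176·43.0/(π·3.1³) = 60544/93.591 = 646.9 MPa
τ_max = K·τ₀ = 1.1026 × 646.9 = 713.28 MPa

713 MPa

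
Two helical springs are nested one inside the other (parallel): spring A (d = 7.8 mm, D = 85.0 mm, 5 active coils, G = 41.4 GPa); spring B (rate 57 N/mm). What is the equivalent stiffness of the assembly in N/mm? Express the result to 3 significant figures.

63.2 N/mm

k_A = Gd⁴/(8D³N_a) = (41.4×10³)(7.8⁴)/(8·85.0³·5) = 6.2382 N/mm
Parallel: k_eq = 6.2382 + 57 = 63.238 N/mm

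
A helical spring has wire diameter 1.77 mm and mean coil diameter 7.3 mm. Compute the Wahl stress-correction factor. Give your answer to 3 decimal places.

C = D/d = 7.3/1.77 = 4.1243
K_W = (4C−1)/(4C−4) + 0.615/C = 15.497/12.497 + 0.1491 = 1.3892

1.389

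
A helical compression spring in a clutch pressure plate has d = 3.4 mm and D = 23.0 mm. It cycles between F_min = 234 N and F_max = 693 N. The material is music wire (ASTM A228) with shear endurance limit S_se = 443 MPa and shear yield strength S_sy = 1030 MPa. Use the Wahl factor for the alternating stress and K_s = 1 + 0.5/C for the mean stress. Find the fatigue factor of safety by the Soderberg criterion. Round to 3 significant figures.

C = D/d = 23.0/3.4 = 6.7647; K_W = (4C−1)/(4C−4)+0.615/C = 1.2210; K_s = 1+0.5/C = 1.0739
F_a = (F_max−F_min)/2 = 229.5 N; F_m = (F_max+F_min)/2 = 463.5 N
τ_a = K_W·8F_aD/(πd³) = 1.2210 × 341.99 = 417.58 MPa
τ_m = K_s·8F_mD/(πd³) = 1.0739 × 690.69 = 741.74 MPa
Soderberg: 1/n_f = τ_a/S_se + τ_m/S_sy = 417.58/443 + 741.74/1030 = 0.94261 + 0.72013 = 1.6627
n_f = 1/1.6627 = 0.6014

0.601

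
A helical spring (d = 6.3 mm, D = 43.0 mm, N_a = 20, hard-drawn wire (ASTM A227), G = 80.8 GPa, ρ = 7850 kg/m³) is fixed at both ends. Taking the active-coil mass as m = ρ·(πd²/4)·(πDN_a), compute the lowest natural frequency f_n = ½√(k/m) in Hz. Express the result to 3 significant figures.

k = Gd⁴/(8D³N_a) = (80.8×10³)(6.3⁴)/(8·43.0³·20) = 10.006 N/mm = 10006 N/m
Wire length L = πDN_a = π·43.0·20 = 2701.8 mm
m = ρ·(πd²/4)·L = 7850 × 31.172×10⁻⁶ m² × 2.7018 m = 0.66113 kg
f_n = ½√(k/m) = 0.5·√(10006/0.66113) = 0.5·√(15134) = 61.511 Hz

61.5 Hz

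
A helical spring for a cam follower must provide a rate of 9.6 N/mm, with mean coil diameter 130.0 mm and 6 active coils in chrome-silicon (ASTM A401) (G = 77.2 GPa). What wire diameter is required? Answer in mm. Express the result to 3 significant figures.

10.7 mm

d = (8D³N_a·k / G)^(1/4) = (8·130.0³·6·9.6 / (77.2×10³))^0.25
  = (13114)^0.25 = 10.7012 mm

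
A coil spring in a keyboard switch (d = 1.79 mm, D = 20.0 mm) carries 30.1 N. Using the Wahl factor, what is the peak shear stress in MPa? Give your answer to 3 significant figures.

Spring index C = D/d = 20.0/1.79 = 11.1732
K_W = (4C−1)/(4C−4) + 0.615/C = 43.693/40.693 + 0.0550 = 1.1288
τ₀ = 8FD/(πd³) = 8·30.1·20.0/(π·1.79³) = 4816/18.018 = 267.29 MPa
τ_max = K·τ₀ = 1.1288 × 267.29 = 301.7 MPa

302 MPa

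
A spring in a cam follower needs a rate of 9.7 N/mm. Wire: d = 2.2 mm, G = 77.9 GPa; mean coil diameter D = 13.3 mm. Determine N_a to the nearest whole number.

10

N_a = Gd⁴/(8D³k) = (77.9×10³ × 2.2⁴)/(8 × 13.3³ × 9.7)
    = 1.82485e+06 / 182565 = 9.996 → 10 coils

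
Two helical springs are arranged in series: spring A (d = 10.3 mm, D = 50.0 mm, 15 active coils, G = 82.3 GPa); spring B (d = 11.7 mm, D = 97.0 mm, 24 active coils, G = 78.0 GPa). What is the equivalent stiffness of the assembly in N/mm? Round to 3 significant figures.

k_A = Gd⁴/(8D³N_a) = (82.3×10³)(10.3⁴)/(8·50.0³·15) = 61.753 N/mm
k_B = Gd⁴/(8D³N_a) = (78.0×10³)(11.7⁴)/(8·97.0³·24) = 8.3411 N/mm
Series: 1/k_eq = 1/61.753 + 1/8.3411 = 0.13608; k_eq = 7.3485 N/mm

7.35 N/mm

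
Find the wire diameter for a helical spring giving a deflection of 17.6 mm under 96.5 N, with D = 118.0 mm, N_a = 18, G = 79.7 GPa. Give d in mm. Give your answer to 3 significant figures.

11.3 mm

Required rate k = F/δ = 96.5/17.6 = 5.483 N/mm
d = (8D³N_a·k / G)^(1/4) = (8·118.0³·18·5.483 / (79.7×10³))^0.25
  = (16277)^0.25 = 11.2951 mm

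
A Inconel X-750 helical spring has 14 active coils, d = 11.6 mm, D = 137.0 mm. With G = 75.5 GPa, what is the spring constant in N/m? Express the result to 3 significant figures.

k = Gd⁴/(8D³N_a) = (75.5×10³ × 11.6⁴) / (8 × 137.0³ × 14)
  = 1.36703e+09 / 2.87992e+08 = 4.7468 N/mm = 4746.8 N/m

4750 N/m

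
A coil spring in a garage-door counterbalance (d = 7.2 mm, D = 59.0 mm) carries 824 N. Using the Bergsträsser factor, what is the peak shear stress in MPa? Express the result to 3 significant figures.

Spring index C = D/d = 59.0/7.2 = 8.1944
K_B = (4C+2)/(4C−3) = 34.778/29.778 = 1.1679
τ₀ = 8FD/(πd³) = 8·824·59.0/(π·7.2³) = 388928/1172.6 = 331.68 MPa
τ_max = K·τ₀ = 1.1679 × 331.68 = 387.37 MPa

387 MPa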